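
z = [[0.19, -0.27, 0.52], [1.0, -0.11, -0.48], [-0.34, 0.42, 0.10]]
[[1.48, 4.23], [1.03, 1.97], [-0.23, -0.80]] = z@ [[2.26, 5.23], [0.71, 0.76], [2.39, 6.62]]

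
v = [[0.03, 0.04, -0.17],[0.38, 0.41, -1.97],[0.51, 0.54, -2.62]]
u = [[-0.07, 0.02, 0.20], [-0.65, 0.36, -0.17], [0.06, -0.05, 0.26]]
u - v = [[-0.1, -0.02, 0.37], [-1.03, -0.05, 1.80], [-0.45, -0.59, 2.88]]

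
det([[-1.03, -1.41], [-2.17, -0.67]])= -2.370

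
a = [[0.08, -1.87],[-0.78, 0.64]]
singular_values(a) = [2.01, 0.7]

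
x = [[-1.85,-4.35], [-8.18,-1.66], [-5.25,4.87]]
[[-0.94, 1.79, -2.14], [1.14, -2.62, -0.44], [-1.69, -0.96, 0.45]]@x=[[-1.67,-9.3], [21.63,-2.75], [8.62,11.14]]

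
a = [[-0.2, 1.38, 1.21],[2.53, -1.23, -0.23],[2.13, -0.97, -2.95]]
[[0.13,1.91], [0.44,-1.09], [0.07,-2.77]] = a@[[0.20,0.01], [0.03,0.78], [0.11,0.69]]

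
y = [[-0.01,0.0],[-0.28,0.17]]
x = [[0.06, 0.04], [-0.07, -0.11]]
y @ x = [[-0.00, -0.00], [-0.03, -0.03]]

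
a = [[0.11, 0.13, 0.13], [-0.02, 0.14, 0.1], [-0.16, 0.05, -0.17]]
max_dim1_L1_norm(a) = 0.38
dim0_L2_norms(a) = [0.2, 0.2, 0.24]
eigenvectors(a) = [[-0.29+0.00j, 0.78+0.00j, 0.78-0.00j],[(-0.34+0j), (0.32+0.39j), (0.32-0.39j)],[0.89+0.00j, -0.33+0.18j, -0.33-0.18j]]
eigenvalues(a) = [(-0.14+0j), (0.11+0.1j), (0.11-0.1j)]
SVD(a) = [[-0.66,  -0.29,  0.69], [-0.37,  -0.67,  -0.64], [0.65,  -0.68,  0.34]] @ diag([0.30753566813352967, 0.18927777815805116, 0.049957337010844115]) @ [[-0.55, -0.34, -0.76],[0.47, -0.88, 0.05],[0.69, 0.33, -0.65]]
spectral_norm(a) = 0.31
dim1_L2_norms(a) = [0.21, 0.17, 0.24]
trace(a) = 0.08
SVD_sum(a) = [[0.11, 0.07, 0.16], [0.06, 0.04, 0.09], [-0.11, -0.07, -0.15]] + [[-0.03, 0.05, -0.0],[-0.06, 0.11, -0.01],[-0.06, 0.11, -0.01]] + [[0.02, 0.01, -0.02], [-0.02, -0.01, 0.02], [0.01, 0.01, -0.01]]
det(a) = -0.00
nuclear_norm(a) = 0.55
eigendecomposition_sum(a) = [[0.03+0.00j, -0.02+0.00j, (0.05+0j)], [0.03+0.00j, -0.03+0.00j, 0.05+0.00j], [-0.09-0.00j, 0.07-0.00j, (-0.14-0j)]] + [[0.04+0.09j,0.08-0.10j,(0.04-0.01j)], [(-0.03+0.06j),(0.08-0j),(0.02+0.02j)], [-0.04-0.03j,-0.01+0.06j,(-0.02+0.01j)]] + [[(0.04-0.09j), (0.08+0.1j), (0.04+0.01j)], [-0.03-0.06j, 0.08+0.00j, 0.02-0.02j], [-0.04+0.03j, (-0.01-0.06j), -0.02-0.01j]]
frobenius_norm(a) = 0.36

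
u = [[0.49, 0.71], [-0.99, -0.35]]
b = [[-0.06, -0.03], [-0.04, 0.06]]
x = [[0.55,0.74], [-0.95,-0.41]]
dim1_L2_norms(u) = [0.86, 1.05]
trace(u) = 0.14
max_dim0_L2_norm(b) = 0.07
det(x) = 0.48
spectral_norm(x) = 1.34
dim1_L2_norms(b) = [0.07, 0.07]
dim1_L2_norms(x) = [0.92, 1.03]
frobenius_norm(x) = 1.39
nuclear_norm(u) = 1.71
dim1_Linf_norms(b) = [0.06, 0.06]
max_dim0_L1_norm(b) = 0.1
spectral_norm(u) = 1.30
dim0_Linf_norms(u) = [0.99, 0.71]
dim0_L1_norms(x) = [1.5, 1.15]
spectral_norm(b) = 0.07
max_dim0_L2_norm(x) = 1.1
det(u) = 0.53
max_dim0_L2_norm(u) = 1.1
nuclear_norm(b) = 0.14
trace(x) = 0.14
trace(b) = 0.00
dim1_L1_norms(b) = [0.09, 0.1]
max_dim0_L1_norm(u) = 1.48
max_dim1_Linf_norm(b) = 0.06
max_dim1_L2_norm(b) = 0.07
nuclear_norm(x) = 1.70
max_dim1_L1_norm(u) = 1.34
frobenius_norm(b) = 0.10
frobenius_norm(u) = 1.36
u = x + b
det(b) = -0.00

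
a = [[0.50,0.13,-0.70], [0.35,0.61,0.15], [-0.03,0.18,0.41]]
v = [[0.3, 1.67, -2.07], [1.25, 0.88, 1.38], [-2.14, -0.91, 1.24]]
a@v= [[1.81, 1.59, -1.72], [0.55, 0.98, 0.3], [-0.66, -0.26, 0.82]]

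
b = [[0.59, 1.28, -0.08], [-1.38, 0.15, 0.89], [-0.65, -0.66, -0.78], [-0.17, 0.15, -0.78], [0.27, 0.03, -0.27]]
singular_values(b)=[1.89, 1.58, 0.96]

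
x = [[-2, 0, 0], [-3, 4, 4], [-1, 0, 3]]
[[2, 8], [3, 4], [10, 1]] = x @ [[-1, -4], [-3, -1], [3, -1]]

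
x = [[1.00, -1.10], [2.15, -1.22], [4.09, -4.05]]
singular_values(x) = [6.41, 0.61]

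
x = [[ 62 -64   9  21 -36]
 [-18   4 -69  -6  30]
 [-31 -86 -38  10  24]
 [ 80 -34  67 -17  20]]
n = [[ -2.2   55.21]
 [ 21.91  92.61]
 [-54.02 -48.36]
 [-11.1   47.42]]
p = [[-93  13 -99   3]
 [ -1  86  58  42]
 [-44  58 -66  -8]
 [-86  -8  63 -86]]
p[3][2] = 63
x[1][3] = -6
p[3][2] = 63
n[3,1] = 47.42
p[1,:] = [-1, 86, 58, 42]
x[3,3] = -17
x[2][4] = 24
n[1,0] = 21.91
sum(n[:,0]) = -45.410000000000004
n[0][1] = 55.21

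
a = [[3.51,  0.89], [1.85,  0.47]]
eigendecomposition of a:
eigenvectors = [[0.88, -0.25], [0.47, 0.97]]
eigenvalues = [3.98, 0.0]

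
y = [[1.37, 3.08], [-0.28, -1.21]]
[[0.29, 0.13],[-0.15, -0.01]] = y@[[-0.15, 0.16], [0.16, -0.03]]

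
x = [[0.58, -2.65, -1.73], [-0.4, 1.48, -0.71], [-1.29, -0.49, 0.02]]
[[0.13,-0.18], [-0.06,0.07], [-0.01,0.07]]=x @ [[0.02, -0.07], [-0.04, 0.04], [-0.01, 0.02]]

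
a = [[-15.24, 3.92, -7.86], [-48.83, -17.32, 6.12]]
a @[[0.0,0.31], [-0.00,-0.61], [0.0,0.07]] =[[0.0, -7.67], [0.00, -4.14]]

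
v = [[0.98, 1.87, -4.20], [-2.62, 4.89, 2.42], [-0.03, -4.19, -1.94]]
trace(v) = 3.93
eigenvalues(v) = [(3.16+3.66j), (3.16-3.66j), (-2.38+0j)]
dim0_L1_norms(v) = [3.63, 10.95, 8.56]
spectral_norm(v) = 7.45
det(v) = -55.72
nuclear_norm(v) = 13.74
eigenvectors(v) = [[-0.66+0.00j, (-0.66-0j), 0.77+0.00j], [-0.10-0.62j, -0.10+0.62j, 0.06+0.00j], [0.30+0.30j, (0.3-0.3j), 0.64+0.00j]]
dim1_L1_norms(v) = [7.05, 9.93, 6.16]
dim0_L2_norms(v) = [2.8, 6.71, 5.22]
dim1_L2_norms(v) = [4.7, 6.05, 4.62]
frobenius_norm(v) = 8.95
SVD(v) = [[-0.09, -0.99, 0.1], [0.8, -0.01, 0.6], [-0.59, 0.13, 0.80]] @ diag([7.450022905596082, 4.691020185684363, 1.5944554943915883]) @ [[-0.29, 0.84, 0.47], [-0.2, -0.53, 0.82], [-0.94, -0.15, -0.32]]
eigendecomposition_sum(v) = [[(0.85+1.49j), (1.39-2.41j), (-1.15-1.54j)], [-1.28+1.03j, 2.48+0.95j, 1.29-1.32j], [(0.29-1.06j), -1.72+0.46j, -0.18+1.22j]] + [[0.85-1.49j, (1.39+2.41j), -1.15+1.54j], [(-1.28-1.03j), (2.48-0.95j), 1.29+1.32j], [0.29+1.06j, (-1.72-0.46j), -0.18-1.22j]] + [[(-0.72+0j), (-0.91-0j), (-1.9-0j)], [-0.06+0.00j, -0.07-0.00j, -0.15-0.00j], [-0.61+0.00j, (-0.76-0j), -1.59-0.00j]]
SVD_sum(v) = [[0.2, -0.57, -0.32], [-1.74, 4.99, 2.78], [1.28, -3.67, -2.05]] + [[0.93, 2.46, -3.83], [0.01, 0.04, -0.06], [-0.12, -0.33, 0.51]] + [[-0.15, -0.02, -0.05], [-0.89, -0.14, -0.31], [-1.19, -0.19, -0.41]]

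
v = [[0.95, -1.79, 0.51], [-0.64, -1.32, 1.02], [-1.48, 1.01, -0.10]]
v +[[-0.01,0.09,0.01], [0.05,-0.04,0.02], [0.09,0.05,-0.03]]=[[0.94, -1.70, 0.52],  [-0.59, -1.36, 1.04],  [-1.39, 1.06, -0.13]]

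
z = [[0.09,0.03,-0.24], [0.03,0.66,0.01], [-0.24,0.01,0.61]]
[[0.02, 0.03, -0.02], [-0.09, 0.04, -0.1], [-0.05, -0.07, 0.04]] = z @ [[-0.02, 0.16, 0.06], [-0.13, 0.05, -0.16], [-0.09, -0.06, 0.09]]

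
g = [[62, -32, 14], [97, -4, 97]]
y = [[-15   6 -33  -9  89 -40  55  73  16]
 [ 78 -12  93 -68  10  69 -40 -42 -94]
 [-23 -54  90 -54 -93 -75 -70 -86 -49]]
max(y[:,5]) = 69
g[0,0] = 62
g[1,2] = 97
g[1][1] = -4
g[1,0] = 97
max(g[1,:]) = 97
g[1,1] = -4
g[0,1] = -32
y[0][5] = -40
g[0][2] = 14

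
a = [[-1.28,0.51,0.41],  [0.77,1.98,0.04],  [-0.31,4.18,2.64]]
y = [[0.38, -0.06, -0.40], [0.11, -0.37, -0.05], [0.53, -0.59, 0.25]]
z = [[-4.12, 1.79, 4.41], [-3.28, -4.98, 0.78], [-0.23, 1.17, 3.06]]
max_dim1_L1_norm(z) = 10.32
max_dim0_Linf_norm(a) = 4.18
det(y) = -0.10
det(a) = -5.95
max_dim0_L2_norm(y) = 0.7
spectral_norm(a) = 5.28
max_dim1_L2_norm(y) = 0.83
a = y @ z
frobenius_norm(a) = 5.58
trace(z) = -6.04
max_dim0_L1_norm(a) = 6.67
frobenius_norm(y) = 1.07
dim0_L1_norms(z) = [7.63, 7.94, 8.25]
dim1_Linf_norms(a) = [1.28, 1.98, 4.18]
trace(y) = 0.26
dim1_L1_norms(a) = [2.2, 2.79, 7.13]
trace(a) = 3.34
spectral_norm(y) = 0.92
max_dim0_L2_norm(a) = 4.65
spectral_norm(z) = 7.08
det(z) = 62.21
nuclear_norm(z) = 14.43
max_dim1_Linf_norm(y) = 0.59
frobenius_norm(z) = 9.30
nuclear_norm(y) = 1.64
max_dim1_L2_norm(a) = 4.95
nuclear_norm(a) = 7.62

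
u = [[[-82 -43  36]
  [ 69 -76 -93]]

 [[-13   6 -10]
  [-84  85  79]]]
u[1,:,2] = [-10, 79]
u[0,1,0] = 69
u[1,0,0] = -13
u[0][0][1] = -43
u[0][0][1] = -43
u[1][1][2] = 79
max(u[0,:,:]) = 69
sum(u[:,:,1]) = -28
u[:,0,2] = [36, -10]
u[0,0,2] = 36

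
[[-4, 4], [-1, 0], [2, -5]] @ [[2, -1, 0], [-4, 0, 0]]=[[-24, 4, 0], [-2, 1, 0], [24, -2, 0]]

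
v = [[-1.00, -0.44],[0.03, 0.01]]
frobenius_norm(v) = 1.09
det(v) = 0.00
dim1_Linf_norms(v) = [1.0, 0.03]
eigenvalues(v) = [-0.99, -0.0]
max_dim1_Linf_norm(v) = 1.0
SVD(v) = [[-1.00, 0.03], [0.03, 1.0]] @ diag([1.0929736630091211, 0.0029277924146771444]) @ [[0.92, 0.4],[0.40, -0.92]]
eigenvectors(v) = [[-1.0, 0.40], [0.03, -0.91]]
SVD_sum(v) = [[-1.00, -0.44], [0.03, 0.01]] + [[0.00,-0.00], [0.0,-0.00]]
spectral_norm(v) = 1.09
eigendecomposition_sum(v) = [[-1.00, -0.44], [0.03, 0.01]] + [[0.0,0.00], [-0.00,-0.00]]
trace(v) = -0.99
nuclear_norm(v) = 1.10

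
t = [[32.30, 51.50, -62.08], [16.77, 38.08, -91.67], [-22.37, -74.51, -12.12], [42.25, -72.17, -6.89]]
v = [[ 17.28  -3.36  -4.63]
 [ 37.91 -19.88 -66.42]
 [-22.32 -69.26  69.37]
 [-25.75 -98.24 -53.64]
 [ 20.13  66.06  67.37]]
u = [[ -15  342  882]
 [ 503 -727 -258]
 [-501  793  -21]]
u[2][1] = 793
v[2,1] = -69.26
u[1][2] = -258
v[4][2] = 67.37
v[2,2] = 69.37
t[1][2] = -91.67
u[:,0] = [-15, 503, -501]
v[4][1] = 66.06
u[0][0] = -15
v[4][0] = 20.13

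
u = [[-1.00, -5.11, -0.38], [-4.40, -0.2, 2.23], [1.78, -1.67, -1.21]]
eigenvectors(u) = [[-0.75, -0.66, 0.45], [-0.66, 0.56, -0.15], [0.06, -0.50, 0.88]]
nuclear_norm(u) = 10.87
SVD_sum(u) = [[-2.80,-3.18,0.88],  [-2.23,-2.53,0.7],  [0.11,0.12,-0.03]] + [[1.8, -1.93, -1.26], [-2.17, 2.33, 1.53], [1.67, -1.79, -1.17]] + [[0.00,-0.00,0.0], [-0.0,0.0,-0.0], [-0.00,0.00,-0.0]]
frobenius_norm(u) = 7.68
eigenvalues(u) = [-5.43, 3.03, -0.0]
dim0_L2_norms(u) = [4.85, 5.38, 2.57]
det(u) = 0.03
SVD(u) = [[-0.78, 0.55, -0.30], [-0.62, -0.66, 0.42], [0.03, 0.51, 0.86]] @ diag([5.533320318858441, 5.332275810883513, 0.000962068026448893]) @ [[0.65, 0.74, -0.2], [0.61, -0.66, -0.43], [-0.45, 0.15, -0.88]]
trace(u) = -2.41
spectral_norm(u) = 5.53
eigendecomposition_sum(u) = [[-3.05,-2.63,1.11],[-2.67,-2.29,0.97],[0.23,0.20,-0.08]] + [[2.05,-2.48,-1.49], [-1.73,2.09,1.26], [1.55,-1.87,-1.12]] + [[0.0, -0.00, -0.0], [-0.0, 0.0, 0.0], [0.00, -0.0, -0.0]]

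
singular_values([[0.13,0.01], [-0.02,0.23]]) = [0.23, 0.13]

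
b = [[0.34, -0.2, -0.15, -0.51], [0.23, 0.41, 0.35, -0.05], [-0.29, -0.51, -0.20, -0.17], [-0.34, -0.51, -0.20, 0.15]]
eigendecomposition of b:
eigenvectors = [[-0.71+0.00j, -0.42+0.07j, -0.42-0.07j, -0.74+0.00j], [-0.30+0.00j, (0.46+0.23j), 0.46-0.23j, 0.48+0.00j], [0.28+0.00j, (-0.63+0j), -0.63-0.00j, 0.12+0.00j], [(0.58+0j), -0.33+0.20j, (-0.33-0.2j), -0.45+0.00j]]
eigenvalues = [(0.73+0j), (-0.11+0.27j), (-0.11-0.27j), (0.19+0j)]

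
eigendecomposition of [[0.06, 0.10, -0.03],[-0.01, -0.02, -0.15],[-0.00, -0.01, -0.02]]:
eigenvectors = [[0.61+0.00j, (0.97+0j), (0.97-0j)],[(-0.76+0j), -0.21+0.13j, -0.21-0.13j],[(-0.22+0j), 0.03-0.03j, 0.03+0.03j]]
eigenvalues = [(-0.05+0j), (0.04+0.01j), (0.04-0.01j)]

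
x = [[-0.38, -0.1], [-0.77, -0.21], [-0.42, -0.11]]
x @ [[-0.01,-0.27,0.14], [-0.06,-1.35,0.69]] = [[0.01,0.24,-0.12],[0.02,0.49,-0.25],[0.01,0.26,-0.13]]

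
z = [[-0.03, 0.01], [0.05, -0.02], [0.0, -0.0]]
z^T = [[-0.03, 0.05, 0.0], [0.01, -0.02, -0.0]]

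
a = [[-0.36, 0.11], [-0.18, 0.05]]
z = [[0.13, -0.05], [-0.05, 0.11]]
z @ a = [[-0.04, 0.01], [-0.0, -0.00]]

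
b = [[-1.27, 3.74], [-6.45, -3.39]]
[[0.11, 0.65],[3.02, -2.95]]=b@ [[-0.41,0.31], [-0.11,0.28]]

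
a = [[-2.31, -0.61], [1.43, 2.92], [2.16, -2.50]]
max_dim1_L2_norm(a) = 3.3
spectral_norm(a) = 3.89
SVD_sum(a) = [[-0.04, -0.74], [0.18, 2.99], [-0.14, -2.36]] + [[-2.27, 0.13], [1.25, -0.07], [2.3, -0.14]]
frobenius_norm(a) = 5.21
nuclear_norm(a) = 7.36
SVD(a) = [[0.19, 0.65],[-0.77, -0.36],[0.61, -0.66]] @ diag([3.893515003934434, 3.4692421238849045]) @ [[-0.06, -1.00], [-1.00, 0.06]]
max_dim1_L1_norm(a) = 4.66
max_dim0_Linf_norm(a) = 2.92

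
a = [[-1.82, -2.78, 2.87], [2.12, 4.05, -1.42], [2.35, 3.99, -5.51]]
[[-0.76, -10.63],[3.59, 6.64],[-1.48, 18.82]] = a @ [[2.52, 1.68], [0.05, -0.25], [1.38, -2.88]]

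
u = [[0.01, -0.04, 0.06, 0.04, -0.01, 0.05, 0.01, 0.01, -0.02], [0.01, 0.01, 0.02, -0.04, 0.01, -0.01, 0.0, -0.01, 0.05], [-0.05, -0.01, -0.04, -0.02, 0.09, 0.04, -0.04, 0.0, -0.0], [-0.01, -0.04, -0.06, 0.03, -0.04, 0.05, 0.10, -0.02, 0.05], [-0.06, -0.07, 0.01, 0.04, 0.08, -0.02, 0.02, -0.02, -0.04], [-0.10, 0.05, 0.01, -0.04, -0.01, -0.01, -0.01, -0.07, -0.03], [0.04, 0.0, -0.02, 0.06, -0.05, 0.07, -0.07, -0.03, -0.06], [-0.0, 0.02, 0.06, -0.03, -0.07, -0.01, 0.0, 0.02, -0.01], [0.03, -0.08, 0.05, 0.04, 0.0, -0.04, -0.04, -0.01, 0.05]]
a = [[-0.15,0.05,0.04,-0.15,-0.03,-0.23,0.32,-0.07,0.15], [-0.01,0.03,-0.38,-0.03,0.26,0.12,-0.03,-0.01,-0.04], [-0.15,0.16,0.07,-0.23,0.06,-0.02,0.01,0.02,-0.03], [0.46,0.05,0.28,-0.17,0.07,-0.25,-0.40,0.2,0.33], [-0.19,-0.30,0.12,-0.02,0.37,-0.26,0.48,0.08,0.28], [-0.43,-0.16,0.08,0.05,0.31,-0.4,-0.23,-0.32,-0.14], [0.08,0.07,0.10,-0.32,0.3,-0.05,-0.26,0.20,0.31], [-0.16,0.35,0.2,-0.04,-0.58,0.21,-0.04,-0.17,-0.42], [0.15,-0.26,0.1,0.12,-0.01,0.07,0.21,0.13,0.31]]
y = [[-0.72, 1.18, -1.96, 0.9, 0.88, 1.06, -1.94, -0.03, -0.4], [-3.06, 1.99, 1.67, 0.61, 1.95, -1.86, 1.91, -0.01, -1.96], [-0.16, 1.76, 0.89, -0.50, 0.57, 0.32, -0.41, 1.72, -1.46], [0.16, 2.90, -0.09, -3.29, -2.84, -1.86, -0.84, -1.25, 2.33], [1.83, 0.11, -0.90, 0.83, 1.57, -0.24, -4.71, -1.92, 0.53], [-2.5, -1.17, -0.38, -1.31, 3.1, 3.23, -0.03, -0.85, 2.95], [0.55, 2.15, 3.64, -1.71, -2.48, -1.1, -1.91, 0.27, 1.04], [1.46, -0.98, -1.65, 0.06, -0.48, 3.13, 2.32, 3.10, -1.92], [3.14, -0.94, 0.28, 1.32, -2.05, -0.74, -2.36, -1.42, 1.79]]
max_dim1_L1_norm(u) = 0.4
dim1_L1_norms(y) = [9.07, 15.02, 7.79, 15.56, 12.64, 15.52, 14.85, 15.1, 14.04]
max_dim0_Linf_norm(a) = 0.58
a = y @ u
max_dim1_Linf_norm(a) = 0.58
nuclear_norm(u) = 1.00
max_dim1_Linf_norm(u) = 0.1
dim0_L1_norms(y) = [13.58, 13.18, 11.46, 10.53, 15.92, 13.54, 16.43, 10.57, 14.38]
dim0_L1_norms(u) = [0.31, 0.32, 0.33, 0.34, 0.36, 0.3, 0.29, 0.19, 0.31]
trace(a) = -0.37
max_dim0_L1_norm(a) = 2.01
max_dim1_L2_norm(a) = 0.88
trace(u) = 0.08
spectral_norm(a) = 1.23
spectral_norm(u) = 0.19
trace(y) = 6.65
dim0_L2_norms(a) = [0.73, 0.58, 0.56, 0.48, 0.86, 0.64, 0.81, 0.49, 0.77]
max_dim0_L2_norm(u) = 0.15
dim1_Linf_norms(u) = [0.06, 0.05, 0.09, 0.1, 0.08, 0.1, 0.07, 0.07, 0.08]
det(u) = -0.00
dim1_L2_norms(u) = [0.1, 0.07, 0.13, 0.15, 0.14, 0.14, 0.15, 0.1, 0.13]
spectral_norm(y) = 9.46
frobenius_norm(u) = 0.38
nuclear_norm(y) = 39.94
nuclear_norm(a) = 4.72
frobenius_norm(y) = 16.13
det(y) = -14518.25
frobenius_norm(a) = 2.01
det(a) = 0.00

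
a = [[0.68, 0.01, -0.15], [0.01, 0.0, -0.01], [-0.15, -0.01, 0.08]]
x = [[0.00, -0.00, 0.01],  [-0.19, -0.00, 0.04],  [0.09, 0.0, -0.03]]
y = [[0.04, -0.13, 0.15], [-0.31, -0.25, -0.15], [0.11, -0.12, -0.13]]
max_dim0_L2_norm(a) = 0.7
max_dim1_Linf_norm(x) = 0.19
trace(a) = 0.76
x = y @ a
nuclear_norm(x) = 0.23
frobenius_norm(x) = 0.22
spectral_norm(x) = 0.22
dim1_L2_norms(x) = [0.01, 0.19, 0.09]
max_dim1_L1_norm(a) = 0.84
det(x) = 0.00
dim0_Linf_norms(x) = [0.19, 0.0, 0.04]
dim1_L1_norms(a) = [0.84, 0.02, 0.24]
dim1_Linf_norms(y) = [0.15, 0.31, 0.13]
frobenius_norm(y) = 0.52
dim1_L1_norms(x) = [0.01, 0.23, 0.12]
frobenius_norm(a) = 0.72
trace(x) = -0.03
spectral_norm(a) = 0.72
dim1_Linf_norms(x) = [0.01, 0.19, 0.09]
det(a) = -0.00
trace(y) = -0.34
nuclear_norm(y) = 0.83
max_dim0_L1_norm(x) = 0.28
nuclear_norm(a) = 0.76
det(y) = 0.02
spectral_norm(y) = 0.43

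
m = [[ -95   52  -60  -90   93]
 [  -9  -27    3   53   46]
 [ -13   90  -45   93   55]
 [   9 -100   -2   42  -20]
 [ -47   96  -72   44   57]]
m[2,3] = 93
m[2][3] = 93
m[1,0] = -9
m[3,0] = 9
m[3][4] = -20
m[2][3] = 93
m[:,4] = [93, 46, 55, -20, 57]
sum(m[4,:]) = 78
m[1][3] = 53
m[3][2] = -2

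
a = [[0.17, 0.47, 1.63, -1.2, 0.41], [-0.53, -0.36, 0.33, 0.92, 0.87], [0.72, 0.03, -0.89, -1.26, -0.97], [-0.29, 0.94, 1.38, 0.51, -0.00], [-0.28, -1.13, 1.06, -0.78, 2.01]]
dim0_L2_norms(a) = [1.0, 1.58, 2.57, 2.18, 2.43]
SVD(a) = [[0.4, -0.60, 0.42, 0.04, -0.54], [0.29, 0.46, -0.12, -0.7, -0.44], [-0.42, -0.59, -0.14, -0.65, 0.19], [0.25, 0.14, 0.72, -0.28, 0.57], [0.72, -0.24, -0.52, -0.02, 0.39]] @ diag([3.2899533036281174, 2.3166547278809353, 2.1322032046720234, 0.005254008595092674, 0.0001453044328529222]) @ [[-0.2, -0.15, 0.68, -0.04, 0.69], [-0.32, -0.03, -0.16, 0.93, 0.11], [-0.01, 0.7, 0.56, 0.16, -0.40], [-0.61, 0.54, -0.39, -0.30, 0.31], [-0.69, -0.43, 0.21, -0.16, -0.51]]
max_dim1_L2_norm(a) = 2.67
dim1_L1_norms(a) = [3.88, 3.01, 3.87, 3.12, 5.26]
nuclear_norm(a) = 7.74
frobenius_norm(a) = 4.55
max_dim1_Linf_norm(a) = 2.01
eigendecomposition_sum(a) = [[0.17+0.00j, (-0.48+0j), (-0.2+0j), -0.66-0.00j, (0.31+0j)],[0.19+0.00j, (-0.55+0j), -0.22+0.00j, (-0.74-0j), 0.35+0.00j],[-0.17+0.00j, (0.49-0j), (0.2-0j), (0.66+0j), -0.31-0.00j],[(-0.11+0j), 0.31-0.00j, 0.12-0.00j, (0.41+0j), -0.19-0.00j],[0.68+0.00j, -1.97+0.00j, (-0.8+0j), (-2.67-0j), (1.25+0j)]] + [[(0.19-1.01j), 0.24+0.99j, 0.50+2.13j, -0.58+1.91j, (-0.08+0.8j)], [-0.49+0.46j, (0.25-0.61j), 0.56-1.31j, (1.04-0.78j), 0.35-0.39j], [0.53-0.35j, (-0.34+0.54j), -0.74+1.14j, -1.10+0.57j, (-0.39+0.31j)], [-0.00-0.49j, (0.2+0.45j), 0.43+0.96j, -0.10+0.95j, (0.03+0.38j)], [(-0.53-0.01j), (0.49-0.21j), 1.05-0.44j, (1.03+0.13j), 0.42-0.03j]] + [[(0.19+1.01j),0.24-0.99j,0.50-2.13j,(-0.58-1.91j),(-0.08-0.8j)], [(-0.49-0.46j),(0.25+0.61j),0.56+1.31j,(1.04+0.78j),(0.35+0.39j)], [(0.53+0.35j),-0.34-0.54j,(-0.74-1.14j),(-1.1-0.57j),-0.39-0.31j], [(-0+0.49j),0.20-0.45j,(0.43-0.96j),(-0.1-0.95j),(0.03-0.38j)], [(-0.53+0.01j),(0.49+0.21j),1.05+0.44j,(1.03-0.13j),(0.42+0.03j)]] + [[0.00-0.00j, 0.00+0.00j, (-0+0j), -0.00+0.00j, (-0+0j)],  [-0j, 0j, -0.00+0.00j, -0.00+0.00j, -0.00+0.00j],  [-0.00+0.00j, (-0-0j), -0j, -0j, -0j],  [-0j, 0.00+0.00j, (-0+0j), -0.00+0.00j, (-0+0j)],  [-0j, 0j, -0.00+0.00j, -0.00+0.00j, (-0+0j)]] + [[(-0.38-0j), (0.47+0j), (0.84+0j), 0.62+0.00j, 0.26+0.00j], [(0.26+0j), (-0.32-0j), -0.56-0.00j, (-0.42-0j), -0.18-0.00j], [(-0.17-0j), 0.22+0.00j, 0.38+0.00j, 0.28+0.00j, (0.12+0j)], [(-0.18-0j), (0.23+0j), (0.4+0j), (0.3+0j), (0.13+0j)], [(0.11+0j), -0.13-0.00j, -0.24-0.00j, -0.17-0.00j, (-0.07-0j)]]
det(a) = -0.00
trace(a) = 1.44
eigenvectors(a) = [[-0.22+0.00j, (-0.66+0j), -0.66-0.00j, (-0.7+0j), 0.71+0.00j], [(-0.25+0j), 0.35+0.25j, 0.35-0.25j, (-0.42+0j), -0.48+0.00j], [0.22+0.00j, (-0.28-0.29j), -0.28+0.29j, (0.2+0j), 0.33+0.00j], [0.14+0.00j, -0.31+0.06j, (-0.31-0.06j), (-0.17+0j), 0.34+0.00j], [-0.90+0.00j, (0.06+0.34j), (0.06-0.34j), -0.51+0.00j, -0.20+0.00j]]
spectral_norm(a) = 3.29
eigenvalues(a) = [(1.48+0j), (0.02+0.44j), (0.02-0.44j), 0j, (-0.09+0j)]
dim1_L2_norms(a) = [2.12, 1.46, 1.96, 1.77, 2.67]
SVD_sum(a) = [[-0.27, -0.2, 0.90, -0.05, 0.92], [-0.19, -0.14, 0.65, -0.04, 0.65], [0.28, 0.21, -0.93, 0.05, -0.95], [-0.17, -0.13, 0.57, -0.03, 0.57], [-0.47, -0.36, 1.60, -0.09, 1.62]] + [[0.45, 0.04, 0.22, -1.29, -0.15], [-0.35, -0.03, -0.17, 1.00, 0.12], [0.44, 0.04, 0.22, -1.26, -0.15], [-0.10, -0.01, -0.05, 0.29, 0.03], [0.18, 0.02, 0.09, -0.51, -0.06]] + [[-0.01, 0.63, 0.5, 0.14, -0.36], [0.00, -0.18, -0.15, -0.04, 0.1], [0.00, -0.22, -0.17, -0.05, 0.12], [-0.02, 1.08, 0.86, 0.25, -0.61], [0.02, -0.79, -0.63, -0.18, 0.45]] + [[-0.00, 0.00, -0.00, -0.00, 0.00], [0.0, -0.00, 0.00, 0.00, -0.0], [0.00, -0.00, 0.00, 0.00, -0.00], [0.00, -0.0, 0.00, 0.00, -0.0], [0.00, -0.0, 0.00, 0.0, -0.00]] + [[0.00, 0.00, -0.0, 0.0, 0.00], [0.0, 0.0, -0.00, 0.0, 0.00], [-0.0, -0.00, 0.0, -0.0, -0.00], [-0.00, -0.0, 0.0, -0.0, -0.00], [-0.00, -0.00, 0.00, -0.0, -0.0]]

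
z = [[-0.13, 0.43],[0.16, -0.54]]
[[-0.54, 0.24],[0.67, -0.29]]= z @ [[1.58, -0.69], [-0.78, 0.34]]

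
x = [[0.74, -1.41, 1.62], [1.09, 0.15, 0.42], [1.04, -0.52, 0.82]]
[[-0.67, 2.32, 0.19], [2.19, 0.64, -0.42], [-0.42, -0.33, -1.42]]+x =[[0.07, 0.91, 1.81], [3.28, 0.79, 0.0], [0.62, -0.85, -0.6]]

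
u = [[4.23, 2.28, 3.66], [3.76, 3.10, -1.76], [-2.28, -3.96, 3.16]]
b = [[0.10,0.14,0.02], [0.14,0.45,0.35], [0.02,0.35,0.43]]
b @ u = [[0.90, 0.58, 0.18], [1.49, 0.33, 0.83], [0.42, -0.57, 0.82]]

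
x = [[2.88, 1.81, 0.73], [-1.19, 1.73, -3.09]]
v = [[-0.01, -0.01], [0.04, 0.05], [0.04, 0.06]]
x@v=[[0.07,0.11], [-0.04,-0.09]]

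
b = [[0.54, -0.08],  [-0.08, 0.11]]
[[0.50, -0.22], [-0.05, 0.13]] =b @ [[0.96,  -0.27],[0.27,  0.96]]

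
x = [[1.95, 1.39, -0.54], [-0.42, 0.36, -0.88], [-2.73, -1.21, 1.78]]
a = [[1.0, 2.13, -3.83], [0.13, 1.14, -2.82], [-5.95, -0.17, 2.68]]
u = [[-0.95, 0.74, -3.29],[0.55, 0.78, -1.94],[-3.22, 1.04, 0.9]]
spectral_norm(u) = 4.01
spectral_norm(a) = 7.46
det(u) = -8.47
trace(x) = 4.09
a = u + x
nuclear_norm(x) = 5.90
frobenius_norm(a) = 8.49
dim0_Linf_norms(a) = [5.95, 2.13, 3.83]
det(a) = 11.68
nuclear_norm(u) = 8.18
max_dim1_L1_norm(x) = 5.72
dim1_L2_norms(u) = [3.5, 2.16, 3.5]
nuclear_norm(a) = 11.88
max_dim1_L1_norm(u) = 5.16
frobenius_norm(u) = 5.40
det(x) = 2.75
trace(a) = 4.82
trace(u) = 0.73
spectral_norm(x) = 4.20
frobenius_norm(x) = 4.38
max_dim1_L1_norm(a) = 8.8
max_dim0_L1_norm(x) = 5.1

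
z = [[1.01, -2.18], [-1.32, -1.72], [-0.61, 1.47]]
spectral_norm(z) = 3.16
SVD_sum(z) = [[0.27, -2.27], [0.19, -1.54], [-0.18, 1.52]] + [[0.74,  0.09], [-1.51,  -0.18], [-0.43,  -0.05]]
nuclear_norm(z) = 4.90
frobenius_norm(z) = 3.61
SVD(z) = [[-0.72, 0.43], [-0.49, -0.87], [0.49, -0.25]] @ diag([3.1578464184202946, 1.7419259449443072]) @ [[-0.12, 0.99],[0.99, 0.12]]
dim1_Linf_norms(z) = [2.18, 1.72, 1.47]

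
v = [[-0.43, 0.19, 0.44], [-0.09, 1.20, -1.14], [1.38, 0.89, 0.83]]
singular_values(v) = [1.84, 1.66, 0.62]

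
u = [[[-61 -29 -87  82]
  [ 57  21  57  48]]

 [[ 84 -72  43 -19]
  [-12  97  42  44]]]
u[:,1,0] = [57, -12]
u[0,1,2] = 57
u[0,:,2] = [-87, 57]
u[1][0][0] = 84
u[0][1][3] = 48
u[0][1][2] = 57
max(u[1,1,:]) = 97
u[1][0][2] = 43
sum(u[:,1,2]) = 99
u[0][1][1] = 21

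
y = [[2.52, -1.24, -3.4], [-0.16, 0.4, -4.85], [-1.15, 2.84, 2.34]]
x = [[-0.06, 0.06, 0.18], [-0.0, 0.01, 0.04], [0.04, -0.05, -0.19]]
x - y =[[-2.58, 1.30, 3.58], [0.16, -0.39, 4.89], [1.19, -2.89, -2.53]]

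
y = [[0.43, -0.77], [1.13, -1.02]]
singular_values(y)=[1.74, 0.25]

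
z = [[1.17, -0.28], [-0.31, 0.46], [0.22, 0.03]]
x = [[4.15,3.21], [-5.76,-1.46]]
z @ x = [[6.47, 4.16], [-3.94, -1.67], [0.74, 0.66]]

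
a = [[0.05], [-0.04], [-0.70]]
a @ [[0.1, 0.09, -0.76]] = [[0.01, 0.0, -0.04], [-0.00, -0.0, 0.03], [-0.07, -0.06, 0.53]]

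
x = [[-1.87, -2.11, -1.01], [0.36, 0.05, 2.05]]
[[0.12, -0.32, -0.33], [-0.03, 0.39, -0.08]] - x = [[1.99, 1.79, 0.68], [-0.39, 0.34, -2.13]]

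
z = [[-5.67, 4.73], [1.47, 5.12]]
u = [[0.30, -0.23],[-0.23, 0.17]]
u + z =[[-5.37, 4.5], [1.24, 5.29]]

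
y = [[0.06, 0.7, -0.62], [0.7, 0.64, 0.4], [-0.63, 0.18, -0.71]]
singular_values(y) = [1.29, 1.09, 0.13]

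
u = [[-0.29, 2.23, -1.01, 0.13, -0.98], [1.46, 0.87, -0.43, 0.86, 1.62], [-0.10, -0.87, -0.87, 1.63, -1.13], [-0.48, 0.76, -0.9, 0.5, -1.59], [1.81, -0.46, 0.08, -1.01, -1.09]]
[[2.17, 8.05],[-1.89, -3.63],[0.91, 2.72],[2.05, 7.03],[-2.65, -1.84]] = u @ [[-1.14,-1.76], [1.06,1.60], [1.6,-1.98], [1.25,-0.04], [-0.95,-2.02]]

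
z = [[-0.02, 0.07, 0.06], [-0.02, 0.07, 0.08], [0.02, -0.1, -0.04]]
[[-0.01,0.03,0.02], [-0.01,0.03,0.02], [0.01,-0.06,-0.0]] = z@[[0.6, 0.08, -0.03],[0.08, 0.63, -0.13],[-0.03, -0.13, 0.41]]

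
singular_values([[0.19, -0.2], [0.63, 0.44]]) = [0.77, 0.27]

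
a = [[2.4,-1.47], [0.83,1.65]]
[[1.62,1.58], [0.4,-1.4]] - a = [[-0.78,  3.05], [-0.43,  -3.05]]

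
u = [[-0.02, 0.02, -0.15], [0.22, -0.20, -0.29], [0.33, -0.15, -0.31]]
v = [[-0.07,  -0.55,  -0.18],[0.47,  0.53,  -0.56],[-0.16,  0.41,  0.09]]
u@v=[[0.03, -0.04, -0.02],[-0.06, -0.35, 0.05],[-0.04, -0.39, -0.0]]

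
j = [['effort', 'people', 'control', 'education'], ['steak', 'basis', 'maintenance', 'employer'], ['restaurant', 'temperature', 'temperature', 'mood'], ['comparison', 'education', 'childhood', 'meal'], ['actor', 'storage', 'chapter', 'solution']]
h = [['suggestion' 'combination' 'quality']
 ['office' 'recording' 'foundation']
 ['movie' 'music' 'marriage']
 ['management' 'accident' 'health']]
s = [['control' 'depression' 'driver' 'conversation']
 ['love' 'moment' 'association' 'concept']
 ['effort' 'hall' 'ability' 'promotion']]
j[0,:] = ['effort', 'people', 'control', 'education']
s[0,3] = 'conversation'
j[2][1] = 'temperature'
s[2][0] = 'effort'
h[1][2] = 'foundation'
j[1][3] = 'employer'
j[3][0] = 'comparison'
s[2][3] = 'promotion'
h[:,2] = ['quality', 'foundation', 'marriage', 'health']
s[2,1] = 'hall'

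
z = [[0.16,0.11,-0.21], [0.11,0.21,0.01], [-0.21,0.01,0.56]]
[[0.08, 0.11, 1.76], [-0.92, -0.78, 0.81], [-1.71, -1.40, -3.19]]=z @ [[-4.16, -0.05, 4.74],[-2.0, -3.58, 1.57],[-4.58, -2.46, -3.94]]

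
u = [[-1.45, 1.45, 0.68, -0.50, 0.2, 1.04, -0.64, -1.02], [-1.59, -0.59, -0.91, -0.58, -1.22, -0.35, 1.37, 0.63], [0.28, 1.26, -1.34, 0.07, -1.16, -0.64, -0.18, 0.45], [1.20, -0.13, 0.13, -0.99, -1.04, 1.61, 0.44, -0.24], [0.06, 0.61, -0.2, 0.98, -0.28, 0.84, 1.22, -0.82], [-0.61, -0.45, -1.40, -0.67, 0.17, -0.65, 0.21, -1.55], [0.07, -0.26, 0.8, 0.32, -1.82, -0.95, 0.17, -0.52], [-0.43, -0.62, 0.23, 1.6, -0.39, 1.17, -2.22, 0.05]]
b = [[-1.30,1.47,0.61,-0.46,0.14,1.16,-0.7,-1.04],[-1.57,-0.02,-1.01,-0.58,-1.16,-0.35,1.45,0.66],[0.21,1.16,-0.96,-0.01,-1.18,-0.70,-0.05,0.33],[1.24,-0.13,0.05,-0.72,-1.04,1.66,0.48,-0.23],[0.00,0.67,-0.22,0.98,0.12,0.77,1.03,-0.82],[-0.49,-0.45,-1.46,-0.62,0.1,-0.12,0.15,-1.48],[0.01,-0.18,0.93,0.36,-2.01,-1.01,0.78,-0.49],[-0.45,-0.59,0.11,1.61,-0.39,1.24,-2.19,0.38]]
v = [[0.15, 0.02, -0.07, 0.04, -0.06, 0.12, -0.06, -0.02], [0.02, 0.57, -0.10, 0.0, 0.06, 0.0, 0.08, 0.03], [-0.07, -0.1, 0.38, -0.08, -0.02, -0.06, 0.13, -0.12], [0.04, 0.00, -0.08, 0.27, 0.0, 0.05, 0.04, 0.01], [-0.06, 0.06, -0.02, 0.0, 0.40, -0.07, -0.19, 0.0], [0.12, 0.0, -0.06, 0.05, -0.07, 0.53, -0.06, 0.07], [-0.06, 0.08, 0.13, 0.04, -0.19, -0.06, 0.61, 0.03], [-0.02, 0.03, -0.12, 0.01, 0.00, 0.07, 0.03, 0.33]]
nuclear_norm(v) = 3.24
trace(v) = 3.24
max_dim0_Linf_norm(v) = 0.61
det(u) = 1136.42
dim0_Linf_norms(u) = [1.59, 1.45, 1.4, 1.6, 1.82, 1.61, 2.22, 1.55]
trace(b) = -1.84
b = v + u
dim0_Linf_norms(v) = [0.15, 0.57, 0.38, 0.27, 0.4, 0.53, 0.61, 0.33]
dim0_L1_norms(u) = [5.69, 5.37, 5.69, 5.71, 6.28, 7.25, 6.45, 5.28]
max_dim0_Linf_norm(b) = 2.19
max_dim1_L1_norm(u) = 7.24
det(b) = 898.49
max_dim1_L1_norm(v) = 1.2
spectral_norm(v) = 0.78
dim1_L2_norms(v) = [0.23, 0.59, 0.45, 0.29, 0.46, 0.56, 0.66, 0.36]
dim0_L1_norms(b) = [5.27, 4.67, 5.35, 5.34, 6.14, 7.01, 6.83, 5.43]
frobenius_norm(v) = 1.33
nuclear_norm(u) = 19.85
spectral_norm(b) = 3.88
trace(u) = -5.08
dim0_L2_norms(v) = [0.23, 0.59, 0.45, 0.29, 0.46, 0.56, 0.66, 0.36]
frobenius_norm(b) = 7.17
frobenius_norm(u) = 7.24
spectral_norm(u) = 3.79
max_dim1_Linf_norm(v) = 0.61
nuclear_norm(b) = 19.48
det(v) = 0.00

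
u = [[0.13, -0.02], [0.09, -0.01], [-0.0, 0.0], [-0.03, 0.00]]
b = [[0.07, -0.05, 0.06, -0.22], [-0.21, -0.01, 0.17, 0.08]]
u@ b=[[0.01, -0.01, 0.00, -0.03], [0.01, -0.0, 0.00, -0.02], [0.00, 0.0, 0.0, 0.00], [-0.00, 0.00, -0.0, 0.01]]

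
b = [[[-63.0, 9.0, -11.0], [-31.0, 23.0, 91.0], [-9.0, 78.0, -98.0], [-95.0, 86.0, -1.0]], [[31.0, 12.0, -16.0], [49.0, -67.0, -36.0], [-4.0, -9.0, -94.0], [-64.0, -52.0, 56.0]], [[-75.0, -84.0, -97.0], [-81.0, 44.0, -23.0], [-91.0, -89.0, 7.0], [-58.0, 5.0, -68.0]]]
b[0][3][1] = 86.0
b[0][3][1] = 86.0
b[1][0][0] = 31.0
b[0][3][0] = -95.0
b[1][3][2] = 56.0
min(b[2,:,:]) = -97.0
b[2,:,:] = [[-75.0, -84.0, -97.0], [-81.0, 44.0, -23.0], [-91.0, -89.0, 7.0], [-58.0, 5.0, -68.0]]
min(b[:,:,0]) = -95.0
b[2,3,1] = 5.0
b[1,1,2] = -36.0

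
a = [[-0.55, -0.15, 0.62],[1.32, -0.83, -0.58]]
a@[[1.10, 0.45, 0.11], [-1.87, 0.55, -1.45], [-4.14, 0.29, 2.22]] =[[-2.89, -0.15, 1.53], [5.41, -0.03, 0.06]]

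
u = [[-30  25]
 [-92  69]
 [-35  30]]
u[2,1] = 30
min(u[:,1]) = 25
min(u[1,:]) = -92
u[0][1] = 25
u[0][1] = 25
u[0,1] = 25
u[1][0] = -92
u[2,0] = -35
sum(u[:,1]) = 124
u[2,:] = [-35, 30]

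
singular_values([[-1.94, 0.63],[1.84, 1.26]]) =[2.72, 1.33]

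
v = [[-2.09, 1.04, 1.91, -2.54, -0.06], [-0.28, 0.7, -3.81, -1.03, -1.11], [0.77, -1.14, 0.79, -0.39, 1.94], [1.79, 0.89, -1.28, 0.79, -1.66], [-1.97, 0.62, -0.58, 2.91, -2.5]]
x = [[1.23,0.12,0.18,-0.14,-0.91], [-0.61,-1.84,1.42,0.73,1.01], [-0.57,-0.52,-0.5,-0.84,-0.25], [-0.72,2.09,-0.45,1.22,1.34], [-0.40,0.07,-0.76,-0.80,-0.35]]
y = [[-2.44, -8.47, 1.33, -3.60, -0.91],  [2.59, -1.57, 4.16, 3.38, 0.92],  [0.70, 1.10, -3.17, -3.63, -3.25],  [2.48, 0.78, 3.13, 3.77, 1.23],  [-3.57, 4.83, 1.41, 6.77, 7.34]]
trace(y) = 3.93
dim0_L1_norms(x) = [3.53, 4.64, 3.31, 3.73, 3.86]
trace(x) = -0.24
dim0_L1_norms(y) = [11.78, 16.75, 13.2, 21.15, 13.65]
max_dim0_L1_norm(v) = 8.37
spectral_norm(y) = 14.51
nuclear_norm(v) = 15.58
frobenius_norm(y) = 18.37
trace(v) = -2.31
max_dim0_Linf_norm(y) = 8.47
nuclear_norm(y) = 30.30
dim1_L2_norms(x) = [1.55, 2.71, 1.27, 2.89, 1.23]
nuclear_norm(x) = 7.79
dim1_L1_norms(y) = [16.75, 12.62, 11.85, 11.39, 23.92]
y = v @ x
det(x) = -0.00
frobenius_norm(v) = 8.23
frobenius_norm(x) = 4.61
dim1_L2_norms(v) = [3.94, 4.17, 2.54, 3.0, 4.4]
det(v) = -0.15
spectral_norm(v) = 5.71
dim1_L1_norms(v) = [7.64, 6.93, 5.03, 6.41, 8.58]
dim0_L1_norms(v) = [6.9, 4.39, 8.37, 7.66, 7.27]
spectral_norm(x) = 3.17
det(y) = -0.02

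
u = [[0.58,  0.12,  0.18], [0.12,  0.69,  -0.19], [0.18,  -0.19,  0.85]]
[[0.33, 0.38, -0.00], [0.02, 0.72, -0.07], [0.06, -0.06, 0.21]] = u @ [[0.62, 0.44, -0.08], [-0.10, 0.99, -0.01], [-0.08, 0.06, 0.26]]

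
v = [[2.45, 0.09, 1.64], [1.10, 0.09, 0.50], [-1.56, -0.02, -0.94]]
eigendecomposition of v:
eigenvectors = [[(0.75+0j),(-0.11-0.26j),-0.11+0.26j], [(0.44+0j),(-0.86+0j),(-0.86-0j)], [-0.50+0.00j,0.22+0.37j,(0.22-0.37j)]]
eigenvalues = [(1.4+0j), (0.1+0.12j), (0.1-0.12j)]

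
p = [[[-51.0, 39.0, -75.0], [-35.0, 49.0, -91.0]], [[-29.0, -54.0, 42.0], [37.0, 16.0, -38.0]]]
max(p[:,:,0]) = 37.0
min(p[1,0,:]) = -54.0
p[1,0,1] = -54.0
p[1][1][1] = 16.0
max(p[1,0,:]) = 42.0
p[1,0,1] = -54.0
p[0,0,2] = -75.0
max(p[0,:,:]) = 49.0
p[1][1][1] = 16.0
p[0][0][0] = -51.0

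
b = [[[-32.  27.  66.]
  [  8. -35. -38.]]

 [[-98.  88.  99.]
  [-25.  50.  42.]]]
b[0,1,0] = 8.0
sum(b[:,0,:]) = 150.0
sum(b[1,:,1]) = 138.0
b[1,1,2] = 42.0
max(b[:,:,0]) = 8.0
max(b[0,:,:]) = 66.0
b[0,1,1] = -35.0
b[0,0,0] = -32.0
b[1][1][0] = -25.0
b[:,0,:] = [[-32.0, 27.0, 66.0], [-98.0, 88.0, 99.0]]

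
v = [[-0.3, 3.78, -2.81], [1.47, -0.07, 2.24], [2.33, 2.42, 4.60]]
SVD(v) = [[0.35,-0.91,0.22],[-0.41,0.06,0.91],[-0.84,-0.41,-0.35]] @ diag([6.400570482701886, 4.548144245052001, 0.5002813430118573]) @ [[-0.42, -0.1, -0.90], [-0.13, -0.98, 0.17], [0.90, -0.19, -0.39]]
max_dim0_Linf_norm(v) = 4.6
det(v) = -14.56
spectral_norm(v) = 6.40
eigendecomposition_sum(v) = [[-0.83, -1.18, -1.11], [1.15, 1.62, 1.52], [3.08, 4.35, 4.08]] + [[1.21,2.23,-0.50], [-0.07,-0.13,0.03], [-0.84,-1.55,0.35]] + [[-0.68, 2.73, -1.2], [0.39, -1.57, 0.69], [0.1, -0.38, 0.17]]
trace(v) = 4.23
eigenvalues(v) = [4.87, 1.44, -2.08]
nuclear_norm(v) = 11.45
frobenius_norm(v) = 7.87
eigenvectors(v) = [[-0.25,0.82,0.86], [0.34,-0.05,-0.49], [0.91,-0.57,-0.12]]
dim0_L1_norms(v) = [4.1, 6.27, 9.65]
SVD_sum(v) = [[-0.95,-0.23,-2.05],[1.10,0.27,2.37],[2.24,0.56,4.86]] + [[0.55,  4.04,  -0.72], [-0.03,  -0.25,  0.05], [0.25,  1.83,  -0.32]] + [[0.1, -0.02, -0.04], [0.41, -0.09, -0.18], [-0.16, 0.03, 0.07]]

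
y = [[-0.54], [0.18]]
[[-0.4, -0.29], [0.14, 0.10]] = y @ [[0.75,  0.53]]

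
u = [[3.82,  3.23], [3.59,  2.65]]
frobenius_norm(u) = 6.70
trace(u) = 6.47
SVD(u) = [[-0.75, -0.67], [-0.67, 0.75]] @ diag([6.699819604561507, 0.21981188851671918]) @ [[-0.78, -0.62], [0.62, -0.78]]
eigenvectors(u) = [[0.75, -0.62],  [0.66, 0.78]]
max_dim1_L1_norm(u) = 7.05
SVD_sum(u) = [[3.91, 3.12], [3.49, 2.78]] + [[-0.09, 0.11],  [0.10, -0.13]]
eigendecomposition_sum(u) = [[3.91, 3.13],[3.48, 2.78]] + [[-0.09, 0.1], [0.11, -0.13]]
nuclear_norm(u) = 6.92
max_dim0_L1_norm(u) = 7.41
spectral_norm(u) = 6.70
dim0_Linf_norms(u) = [3.82, 3.23]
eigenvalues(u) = [6.69, -0.22]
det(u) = -1.47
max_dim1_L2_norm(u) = 5.0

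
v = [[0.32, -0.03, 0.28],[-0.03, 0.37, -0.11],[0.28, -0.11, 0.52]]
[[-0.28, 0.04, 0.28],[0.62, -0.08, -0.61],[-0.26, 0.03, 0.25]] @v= [[-0.01, -0.01, 0.06], [0.03, 0.02, -0.13], [-0.01, -0.01, 0.05]]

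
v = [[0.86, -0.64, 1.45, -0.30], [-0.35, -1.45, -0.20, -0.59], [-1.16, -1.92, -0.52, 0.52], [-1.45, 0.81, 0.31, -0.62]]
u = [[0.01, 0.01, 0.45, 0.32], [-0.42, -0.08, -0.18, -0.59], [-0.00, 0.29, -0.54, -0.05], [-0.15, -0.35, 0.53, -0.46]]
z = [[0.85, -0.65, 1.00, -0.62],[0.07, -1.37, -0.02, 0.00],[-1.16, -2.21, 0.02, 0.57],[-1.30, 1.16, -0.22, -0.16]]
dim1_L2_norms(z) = [1.59, 1.37, 2.56, 1.76]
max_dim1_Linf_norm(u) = 0.59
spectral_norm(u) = 0.99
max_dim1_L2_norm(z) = 2.56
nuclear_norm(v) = 7.08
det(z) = 1.43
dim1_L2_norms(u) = [0.55, 0.75, 0.61, 0.8]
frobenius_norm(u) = 1.37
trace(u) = -1.07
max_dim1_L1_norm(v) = 4.12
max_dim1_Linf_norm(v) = 1.92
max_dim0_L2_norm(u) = 0.9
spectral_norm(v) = 2.74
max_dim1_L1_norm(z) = 3.96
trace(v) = -1.73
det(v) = 6.24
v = u + z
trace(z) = -0.66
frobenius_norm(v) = 3.84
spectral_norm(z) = 2.97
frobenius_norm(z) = 3.75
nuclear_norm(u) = 2.21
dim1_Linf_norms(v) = [1.45, 1.45, 1.92, 1.45]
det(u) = 0.02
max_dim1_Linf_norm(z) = 2.21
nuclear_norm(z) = 6.21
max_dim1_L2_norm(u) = 0.8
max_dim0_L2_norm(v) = 2.62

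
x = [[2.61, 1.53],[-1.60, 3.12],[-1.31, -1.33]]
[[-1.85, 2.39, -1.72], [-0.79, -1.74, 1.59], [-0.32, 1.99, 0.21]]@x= [[-6.40, 6.91], [-1.36, -8.75], [-4.29, 5.44]]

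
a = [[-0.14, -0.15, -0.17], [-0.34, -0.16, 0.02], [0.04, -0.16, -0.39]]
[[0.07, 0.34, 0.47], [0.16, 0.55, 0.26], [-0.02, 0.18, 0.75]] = a @ [[-0.85, -1.15, -0.39], [0.75, -0.99, -0.97], [-0.35, -0.17, -1.56]]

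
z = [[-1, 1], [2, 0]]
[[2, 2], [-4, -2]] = z@ [[-2, -1], [0, 1]]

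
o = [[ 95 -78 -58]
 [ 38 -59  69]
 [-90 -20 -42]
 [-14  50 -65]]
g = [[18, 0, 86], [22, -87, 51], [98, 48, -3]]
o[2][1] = -20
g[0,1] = 0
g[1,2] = 51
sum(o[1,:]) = 48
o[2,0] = -90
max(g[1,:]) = 51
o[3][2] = -65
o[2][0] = -90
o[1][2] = 69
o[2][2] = -42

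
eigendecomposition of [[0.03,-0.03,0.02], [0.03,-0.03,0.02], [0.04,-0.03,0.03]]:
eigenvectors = [[0.44, 0.69, -0.69], [0.44, 0.23, -0.69], [0.78, -0.69, 0.19]]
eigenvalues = [0.04, -0.0, -0.01]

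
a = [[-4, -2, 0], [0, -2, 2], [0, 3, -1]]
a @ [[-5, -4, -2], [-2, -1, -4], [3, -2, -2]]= [[24, 18, 16], [10, -2, 4], [-9, -1, -10]]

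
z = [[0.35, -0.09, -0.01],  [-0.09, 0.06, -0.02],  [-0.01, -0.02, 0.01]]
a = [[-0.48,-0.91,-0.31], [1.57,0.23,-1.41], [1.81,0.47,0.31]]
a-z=[[-0.83,  -0.82,  -0.30], [1.66,  0.17,  -1.39], [1.82,  0.49,  0.3]]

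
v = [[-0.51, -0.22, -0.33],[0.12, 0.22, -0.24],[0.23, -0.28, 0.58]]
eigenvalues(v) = [-0.28, -0.13, 0.69]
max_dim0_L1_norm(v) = 1.15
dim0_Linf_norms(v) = [0.51, 0.28, 0.58]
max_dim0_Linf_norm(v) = 0.58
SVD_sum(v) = [[-0.29, 0.07, -0.43], [-0.09, 0.02, -0.13], [0.36, -0.09, 0.53]] + [[-0.23, -0.28, 0.11], [0.18, 0.23, -0.09], [-0.14, -0.17, 0.07]] + [[0.01, -0.01, -0.01], [0.02, -0.03, -0.02], [0.01, -0.02, -0.01]]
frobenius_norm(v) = 1.00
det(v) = 0.02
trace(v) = 0.29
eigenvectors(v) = [[0.86, 0.70, -0.15], [-0.38, -0.55, -0.48], [-0.35, -0.45, 0.87]]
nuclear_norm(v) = 1.44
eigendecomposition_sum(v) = [[-0.68, -0.53, -0.41], [0.3, 0.24, 0.18], [0.28, 0.22, 0.17]] + [[0.18,0.26,0.17],[-0.14,-0.2,-0.14],[-0.12,-0.16,-0.11]] + [[-0.01, 0.06, -0.09], [-0.04, 0.19, -0.29], [0.07, -0.34, 0.52]]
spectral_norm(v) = 0.84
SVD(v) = [[-0.62, 0.70, 0.35], [-0.19, -0.56, 0.8], [0.76, 0.43, 0.48]] @ diag([0.8438116210780131, 0.539069181780763, 0.0537249047268991]) @ [[0.55, -0.14, 0.82], [-0.61, -0.74, 0.28], [0.57, -0.66, -0.50]]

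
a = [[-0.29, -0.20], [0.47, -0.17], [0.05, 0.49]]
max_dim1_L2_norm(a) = 0.5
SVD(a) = [[-0.60, 0.20], [0.26, -0.86], [0.76, 0.46]] @ diag([0.5576342993625364, 0.5527603352036514]) @ [[0.60, 0.80], [-0.8, 0.60]]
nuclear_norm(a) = 1.11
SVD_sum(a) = [[-0.2, -0.27], [0.09, 0.12], [0.25, 0.34]] + [[-0.09, 0.07],[0.38, -0.29],[-0.20, 0.15]]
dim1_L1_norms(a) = [0.49, 0.64, 0.54]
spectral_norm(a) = 0.56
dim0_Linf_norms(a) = [0.47, 0.49]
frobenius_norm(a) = 0.79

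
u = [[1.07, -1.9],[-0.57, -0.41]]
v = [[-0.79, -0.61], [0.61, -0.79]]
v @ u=[[-0.50, 1.75], [1.10, -0.84]]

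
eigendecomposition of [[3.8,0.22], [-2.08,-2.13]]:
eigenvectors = [[0.94, -0.04], [-0.33, 1.0]]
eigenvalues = [3.72, -2.05]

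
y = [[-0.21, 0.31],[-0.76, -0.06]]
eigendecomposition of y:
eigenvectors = [[0.08-0.53j, 0.08+0.53j], [0.84+0.00j, 0.84-0.00j]]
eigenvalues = [(-0.14+0.48j), (-0.14-0.48j)]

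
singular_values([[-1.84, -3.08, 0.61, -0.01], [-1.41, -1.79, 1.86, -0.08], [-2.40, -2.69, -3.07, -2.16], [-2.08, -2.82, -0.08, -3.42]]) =[7.42, 3.7, 2.02, 0.36]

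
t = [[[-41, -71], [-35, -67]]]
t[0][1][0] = -35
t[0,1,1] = -67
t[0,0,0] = -41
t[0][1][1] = -67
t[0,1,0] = -35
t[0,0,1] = -71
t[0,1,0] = -35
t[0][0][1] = -71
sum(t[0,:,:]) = -214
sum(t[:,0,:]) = -112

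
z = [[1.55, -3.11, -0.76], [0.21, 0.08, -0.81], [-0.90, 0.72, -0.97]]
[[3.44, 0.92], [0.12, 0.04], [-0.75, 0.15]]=z @ [[0.27, -0.31], [-0.93, -0.41], [-0.17, -0.17]]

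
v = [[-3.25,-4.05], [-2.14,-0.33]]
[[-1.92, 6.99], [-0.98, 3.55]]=v@[[0.44, -1.59], [0.12, -0.45]]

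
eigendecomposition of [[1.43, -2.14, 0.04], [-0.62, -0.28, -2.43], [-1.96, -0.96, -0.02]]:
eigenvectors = [[(-0.38+0j), (0.69+0j), (0.69-0j)], [-0.72+0.00j, -0.14-0.44j, -0.14+0.44j], [-0.57+0.00j, -0.31+0.46j, (-0.31-0.46j)]]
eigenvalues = [(-2.54+0j), (1.83+1.4j), (1.83-1.4j)]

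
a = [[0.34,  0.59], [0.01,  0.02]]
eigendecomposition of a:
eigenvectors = [[1.0, -0.87], [0.03, 0.50]]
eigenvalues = [0.36, 0.0]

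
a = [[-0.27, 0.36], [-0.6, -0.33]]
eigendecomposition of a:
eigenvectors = [[-0.04-0.61j, (-0.04+0.61j)], [0.79+0.00j, 0.79-0.00j]]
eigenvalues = [(-0.3+0.46j), (-0.3-0.46j)]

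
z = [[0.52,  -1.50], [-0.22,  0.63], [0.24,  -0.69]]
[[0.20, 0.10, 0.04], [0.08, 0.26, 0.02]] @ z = [[0.09, -0.26], [-0.01, 0.03]]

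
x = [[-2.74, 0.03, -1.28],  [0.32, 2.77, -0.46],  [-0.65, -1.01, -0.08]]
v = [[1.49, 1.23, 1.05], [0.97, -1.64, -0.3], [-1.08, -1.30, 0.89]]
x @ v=[[-2.67, -1.76, -4.03], [3.66, -3.55, -0.90], [-1.86, 0.96, -0.45]]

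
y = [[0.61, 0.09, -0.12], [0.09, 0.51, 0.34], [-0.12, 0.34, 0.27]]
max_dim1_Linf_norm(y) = 0.61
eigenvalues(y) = [-0.01, 0.65, 0.75]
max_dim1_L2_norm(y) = 0.63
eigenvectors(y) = [[-0.24, 0.97, 0.04], [0.56, 0.10, 0.82], [-0.79, -0.22, 0.57]]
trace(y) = 1.39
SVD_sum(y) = [[0.0, 0.02, 0.02], [0.02, 0.51, 0.35], [0.02, 0.35, 0.24]] + [[0.61, 0.07, -0.13], [0.07, 0.01, -0.01], [-0.13, -0.01, 0.03]] + [[-0.00, 0.00, -0.0], [0.0, -0.0, 0.0], [-0.0, 0.00, -0.00]]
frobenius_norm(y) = 0.99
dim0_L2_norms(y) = [0.63, 0.62, 0.45]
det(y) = -0.00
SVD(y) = [[-0.04, 0.97, 0.24], [-0.82, 0.10, -0.56], [-0.57, -0.22, 0.79]] @ diag([0.7507132494713366, 0.6462821990188252, 0.006995448490161727]) @ [[-0.04, -0.82, -0.57], [0.97, 0.10, -0.22], [-0.24, 0.56, -0.79]]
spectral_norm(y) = 0.75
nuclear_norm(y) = 1.40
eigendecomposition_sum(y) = [[-0.00,  0.00,  -0.0], [0.0,  -0.00,  0.0], [-0.00,  0.0,  -0.0]] + [[0.61, 0.07, -0.13], [0.07, 0.01, -0.01], [-0.13, -0.01, 0.03]] + [[0.0, 0.02, 0.02], [0.02, 0.51, 0.35], [0.02, 0.35, 0.24]]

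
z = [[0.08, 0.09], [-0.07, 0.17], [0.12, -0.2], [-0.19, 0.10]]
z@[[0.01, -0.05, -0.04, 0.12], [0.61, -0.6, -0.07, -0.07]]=[[0.06,-0.06,-0.01,0.0], [0.10,-0.10,-0.01,-0.02], [-0.12,0.11,0.01,0.03], [0.06,-0.05,0.00,-0.03]]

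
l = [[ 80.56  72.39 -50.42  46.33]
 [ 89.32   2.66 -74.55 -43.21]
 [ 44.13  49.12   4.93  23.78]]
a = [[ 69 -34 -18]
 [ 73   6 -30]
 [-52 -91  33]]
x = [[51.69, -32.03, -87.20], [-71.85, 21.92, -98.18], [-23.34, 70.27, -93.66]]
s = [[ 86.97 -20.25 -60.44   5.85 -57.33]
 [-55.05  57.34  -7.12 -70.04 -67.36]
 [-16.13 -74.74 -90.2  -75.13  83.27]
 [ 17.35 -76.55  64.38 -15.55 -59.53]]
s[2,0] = -16.13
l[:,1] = [72.39, 2.66, 49.12]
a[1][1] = 6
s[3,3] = -15.55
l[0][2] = -50.42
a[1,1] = 6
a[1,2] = -30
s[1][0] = -55.05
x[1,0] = -71.85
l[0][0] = 80.56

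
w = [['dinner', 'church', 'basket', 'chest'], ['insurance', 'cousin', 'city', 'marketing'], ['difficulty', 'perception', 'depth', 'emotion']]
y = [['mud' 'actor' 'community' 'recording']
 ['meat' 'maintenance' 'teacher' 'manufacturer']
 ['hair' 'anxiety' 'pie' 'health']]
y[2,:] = ['hair', 'anxiety', 'pie', 'health']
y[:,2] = ['community', 'teacher', 'pie']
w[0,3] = 'chest'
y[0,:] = ['mud', 'actor', 'community', 'recording']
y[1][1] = 'maintenance'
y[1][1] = 'maintenance'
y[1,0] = 'meat'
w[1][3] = 'marketing'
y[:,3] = ['recording', 'manufacturer', 'health']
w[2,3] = 'emotion'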